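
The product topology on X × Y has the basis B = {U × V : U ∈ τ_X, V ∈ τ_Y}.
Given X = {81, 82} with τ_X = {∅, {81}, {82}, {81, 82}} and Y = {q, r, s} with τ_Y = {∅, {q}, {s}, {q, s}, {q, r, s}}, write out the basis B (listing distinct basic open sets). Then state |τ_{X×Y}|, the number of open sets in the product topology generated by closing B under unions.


Basis B = {∅ × ∅, {81} × {q}, {81} × {s}, {82} × {q}, {82} × {s}, {81} × {q, s}, {81, 82} × {q}, {81, 82} × {s}, {82} × {q, s}, {81} × {q, r, s}, {82} × {q, r, s}, {81, 82} × {q, s}, {81, 82} × {q, r, s}}; |τ_{X×Y}| = 25.

Enumerate products U × V with U ∈ τ_X, V ∈ τ_Y (deduplicated):
  ∅ × ∅ = {} (∅)
  {81} × {q} = {(81,q)}
  {81} × {s} = {(81,s)}
  {82} × {q} = {(82,q)}
  {82} × {s} = {(82,s)}
  {81} × {q, s} = {(81,q), (81,s)}
  {81, 82} × {q} = {(81,q), (82,q)}
  {81, 82} × {s} = {(81,s), (82,s)}
  {82} × {q, s} = {(82,q), (82,s)}
  {81} × {q, r, s} = {(81,q), (81,r), (81,s)}
  {82} × {q, r, s} = {(82,q), (82,r), (82,s)}
  {81, 82} × {q, s} = {(81,q), (81,s), (82,q), (82,s)}
  {81, 82} × {q, r, s} = {(81,q), (81,r), (81,s), (82,q), (82,r), (82,s)}
These 13 distinct sets form the basis B.
Close under arbitrary unions to get τ_{X×Y}; counting gives |τ_{X×Y}| = 25.


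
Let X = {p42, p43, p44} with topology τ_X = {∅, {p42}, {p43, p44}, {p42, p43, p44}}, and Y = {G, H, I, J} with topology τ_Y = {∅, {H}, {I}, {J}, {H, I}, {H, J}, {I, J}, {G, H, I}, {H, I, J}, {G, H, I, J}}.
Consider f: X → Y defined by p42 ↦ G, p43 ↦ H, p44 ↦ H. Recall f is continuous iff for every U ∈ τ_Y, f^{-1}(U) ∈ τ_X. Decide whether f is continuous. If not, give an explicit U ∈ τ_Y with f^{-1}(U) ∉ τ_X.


f IS continuous.

Compute f^{-1}(U) for each U ∈ τ_Y:
  U = ∅: f^{-1}(U) = ∅ ∈ τ_X ✓.
  U = {H}: f^{-1}(U) = {p43, p44} ∈ τ_X ✓.
  U = {I}: f^{-1}(U) = ∅ ∈ τ_X ✓.
  U = {J}: f^{-1}(U) = ∅ ∈ τ_X ✓.
  U = {H, I}: f^{-1}(U) = {p43, p44} ∈ τ_X ✓.
  U = {H, J}: f^{-1}(U) = {p43, p44} ∈ τ_X ✓.
  U = {I, J}: f^{-1}(U) = ∅ ∈ τ_X ✓.
  U = {G, H, I}: f^{-1}(U) = {p42, p43, p44} ∈ τ_X ✓.
  U = {H, I, J}: f^{-1}(U) = {p43, p44} ∈ τ_X ✓.
  U = {G, H, I, J}: f^{-1}(U) = {p42, p43, p44} ∈ τ_X ✓.
Every preimage lies in τ_X, so f IS continuous.


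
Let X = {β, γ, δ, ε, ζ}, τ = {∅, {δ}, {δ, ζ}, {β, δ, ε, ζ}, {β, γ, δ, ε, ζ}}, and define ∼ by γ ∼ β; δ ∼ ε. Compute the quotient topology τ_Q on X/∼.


X/∼ = {[β=γ], [δ=ε], [ζ]}; |τ_Q| = 2.

Equivalence classes: [β=γ], [δ=ε], [ζ].
Quotient map π: X → X/∼ sends β ↦ [β=γ], γ ↦ [β=γ], δ ↦ [δ=ε], ε ↦ [δ=ε], ζ ↦ [ζ].
For each subset V ⊆ X/∼, compute π^{-1}(V) ⊆ X and check whether π^{-1}(V) ∈ τ. V is open in τ_Q iff π^{-1}(V) ∈ τ.
  V = {}: π^{-1}(V) = ∅ ∈ τ ✓.
  V = {[β=γ]}: π^{-1}(V) = {β, γ} ∉ τ ✗.
  V = {[δ=ε]}: π^{-1}(V) = {δ, ε} ∉ τ ✗.
  V = {[β=γ], [δ=ε]}: π^{-1}(V) = {β, γ, δ, ε} ∉ τ ✗.
  V = {[ζ]}: π^{-1}(V) = {ζ} ∉ τ ✗.
  V = {[β=γ], [ζ]}: π^{-1}(V) = {β, γ, ζ} ∉ τ ✗.
  V = {[δ=ε], [ζ]}: π^{-1}(V) = {δ, ε, ζ} ∉ τ ✗.
  V = {[β=γ], [δ=ε], [ζ]}: π^{-1}(V) = {β, γ, δ, ε, ζ} ∈ τ ✓.
Open sets in the quotient: τ_Q = {{}, {[β=γ], [δ=ε], [ζ]}} (2 elements).


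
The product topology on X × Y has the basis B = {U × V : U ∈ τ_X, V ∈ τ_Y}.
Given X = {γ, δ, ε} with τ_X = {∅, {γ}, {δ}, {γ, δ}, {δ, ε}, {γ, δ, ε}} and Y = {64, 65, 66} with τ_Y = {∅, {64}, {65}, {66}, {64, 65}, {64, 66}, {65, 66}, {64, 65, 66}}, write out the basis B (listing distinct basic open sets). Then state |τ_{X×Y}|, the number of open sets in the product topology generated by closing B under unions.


Basis B = {∅ × ∅, {γ} × {64}, {γ} × {65}, {γ} × {66}, {δ} × {64}, {δ} × {65}, {δ} × {66}, {γ} × {64, 65}, {γ} × {64, 66}, {γ, δ} × {64}, {γ} × {65, 66}, {γ, δ} × {65}, {γ, δ} × {66}, {δ} × {64, 65}, {δ} × {64, 66}, {δ, ε} × {64}, {δ} × {65, 66}, {δ, ε} × {65}, {δ, ε} × {66}, {γ} × {64, 65, 66}, {γ, δ, ε} × {64}, {γ, δ, ε} × {65}, {γ, δ, ε} × {66}, {δ} × {64, 65, 66}, {γ, δ} × {64, 65}, {γ, δ} × {64, 66}, {γ, δ} × {65, 66}, {δ, ε} × {64, 65}, {δ, ε} × {64, 66}, {δ, ε} × {65, 66}, {γ, δ} × {64, 65, 66}, {γ, δ, ε} × {64, 65}, {γ, δ, ε} × {64, 66}, {γ, δ, ε} × {65, 66}, {δ, ε} × {64, 65, 66}, {γ, δ, ε} × {64, 65, 66}}; |τ_{X×Y}| = 216.

Enumerate products U × V with U ∈ τ_X, V ∈ τ_Y (deduplicated):
  ∅ × ∅ = {} (∅)
  {γ} × {64} = {(γ,64)}
  {γ} × {65} = {(γ,65)}
  {γ} × {66} = {(γ,66)}
  {δ} × {64} = {(δ,64)}
  {δ} × {65} = {(δ,65)}
  {δ} × {66} = {(δ,66)}
  {γ} × {64, 65} = {(γ,64), (γ,65)}
  {γ} × {64, 66} = {(γ,64), (γ,66)}
  {γ, δ} × {64} = {(γ,64), (δ,64)}
  {γ} × {65, 66} = {(γ,65), (γ,66)}
  {γ, δ} × {65} = {(γ,65), (δ,65)}
  {γ, δ} × {66} = {(γ,66), (δ,66)}
  {δ} × {64, 65} = {(δ,64), (δ,65)}
  {δ} × {64, 66} = {(δ,64), (δ,66)}
  {δ, ε} × {64} = {(δ,64), (ε,64)}
  {δ} × {65, 66} = {(δ,65), (δ,66)}
  {δ, ε} × {65} = {(δ,65), (ε,65)}
  {δ, ε} × {66} = {(δ,66), (ε,66)}
  {γ} × {64, 65, 66} = {(γ,64), (γ,65), (γ,66)}
  {γ, δ, ε} × {64} = {(γ,64), (δ,64), (ε,64)}
  {γ, δ, ε} × {65} = {(γ,65), (δ,65), (ε,65)}
  {γ, δ, ε} × {66} = {(γ,66), (δ,66), (ε,66)}
  {δ} × {64, 65, 66} = {(δ,64), (δ,65), (δ,66)}
  {γ, δ} × {64, 65} = {(γ,64), (γ,65), (δ,64), (δ,65)}
  {γ, δ} × {64, 66} = {(γ,64), (γ,66), (δ,64), (δ,66)}
  {γ, δ} × {65, 66} = {(γ,65), (γ,66), (δ,65), (δ,66)}
  {δ, ε} × {64, 65} = {(δ,64), (δ,65), (ε,64), (ε,65)}
  {δ, ε} × {64, 66} = {(δ,64), (δ,66), (ε,64), (ε,66)}
  {δ, ε} × {65, 66} = {(δ,65), (δ,66), (ε,65), (ε,66)}
  {γ, δ} × {64, 65, 66} = {(γ,64), (γ,65), (γ,66), (δ,64), (δ,65), (δ,66)}
  {γ, δ, ε} × {64, 65} = {(γ,64), (γ,65), (δ,64), (δ,65), (ε,64), (ε,65)}
  {γ, δ, ε} × {64, 66} = {(γ,64), (γ,66), (δ,64), (δ,66), (ε,64), (ε,66)}
  {γ, δ, ε} × {65, 66} = {(γ,65), (γ,66), (δ,65), (δ,66), (ε,65), (ε,66)}
  {δ, ε} × {64, 65, 66} = {(δ,64), (δ,65), (δ,66), (ε,64), (ε,65), (ε,66)}
  {γ, δ, ε} × {64, 65, 66} = {(γ,64), (γ,65), (γ,66), (δ,64), (δ,65), (δ,66), (ε,64), (ε,65), (ε,66)}
These 36 distinct sets form the basis B.
Close under arbitrary unions to get τ_{X×Y}; counting gives |τ_{X×Y}| = 216.


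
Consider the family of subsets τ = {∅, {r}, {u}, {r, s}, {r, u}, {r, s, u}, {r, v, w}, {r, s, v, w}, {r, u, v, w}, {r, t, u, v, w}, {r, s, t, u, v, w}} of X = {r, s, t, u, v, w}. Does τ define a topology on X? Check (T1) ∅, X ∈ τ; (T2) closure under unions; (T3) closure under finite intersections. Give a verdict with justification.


τ is NOT a topology on X.

Axiom (T1): ∅ ∈ τ? Yes; X ∈ τ? Yes.
Axiom (T2/T3): check pairwise unions and intersections of members of τ.
Counterexample for (T2): {u} ∪ {r, s, v, w} = {r, s, u, v, w} ∉ τ. Therefore τ is NOT a topology.


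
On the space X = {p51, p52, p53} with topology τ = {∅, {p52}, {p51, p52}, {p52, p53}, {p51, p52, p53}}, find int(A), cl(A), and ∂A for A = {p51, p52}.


int(A) = {p51, p52}, cl(A) = {p51, p52, p53}, ∂A = {p53}.

Closed sets in (X, τ) are complements of opens:
  closed(X, τ) = {∅, {p51}, {p53}, {p51, p53}, {p51, p52, p53}}.
int(A) = ⋃ {U ∈ τ : U ⊆ A}. Opens contained in A: ∅, {p52}, {p51, p52}.
Taking the union of these: int(A) = {p51, p52}.
cl(A) = ⋂ {C closed : A ⊆ C}. Closed sets containing A: {p51, p52, p53}.
Intersecting these: cl(A) = {p51, p52, p53}.
∂A = cl(A) ∖ int(A) = {p51, p52, p53} ∖ {p51, p52} = {p53}.


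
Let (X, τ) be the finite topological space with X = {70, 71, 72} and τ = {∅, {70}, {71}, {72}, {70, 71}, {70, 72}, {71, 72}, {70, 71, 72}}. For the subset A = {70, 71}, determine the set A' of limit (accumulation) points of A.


A' = ∅

For each x ∈ X, list the open sets U ∈ τ with x ∈ U, then check whether U ∩ (A ∖ {x}) ≠ ∅ for every such U.
  x = 70: open {70} ∋ x has {70} ∩ (A ∖ {70}) = ∅, so x is NOT a limit point.
  x = 71: open {71} ∋ x has {71} ∩ (A ∖ {71}) = ∅, so x is NOT a limit point.
  x = 72: open {72} ∋ x has {72} ∩ (A ∖ {72}) = ∅, so x is NOT a limit point.
Collecting: A' = ∅.


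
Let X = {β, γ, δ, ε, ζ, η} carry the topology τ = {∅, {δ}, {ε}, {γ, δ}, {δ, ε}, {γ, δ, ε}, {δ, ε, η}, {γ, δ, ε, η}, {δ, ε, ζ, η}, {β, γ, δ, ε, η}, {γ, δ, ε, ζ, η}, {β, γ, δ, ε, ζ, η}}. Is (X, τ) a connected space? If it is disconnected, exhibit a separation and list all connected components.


(X, τ) is connected.

Find clopen sets (U ∈ τ with X ∖ U ∈ τ):
  U = ∅, X ∖ U = {β, γ, δ, ε, ζ, η} — both open, so U is clopen.
  U = {β, γ, δ, ε, ζ, η}, X ∖ U = ∅ — both open, so U is clopen.
Only trivial clopens (∅ and X) exist, so (X, τ) is connected.
Compute connected components by grouping points that agree on all clopens:
  component: {β, γ, δ, ε, ζ, η}


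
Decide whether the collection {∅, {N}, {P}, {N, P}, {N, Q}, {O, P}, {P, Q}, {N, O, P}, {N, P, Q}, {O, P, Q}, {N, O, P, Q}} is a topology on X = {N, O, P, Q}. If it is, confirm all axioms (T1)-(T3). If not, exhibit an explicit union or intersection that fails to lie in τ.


τ is NOT a topology on X.

Axiom (T1): ∅ ∈ τ? Yes; X ∈ τ? Yes.
Axiom (T2/T3): check pairwise unions and intersections of members of τ.
Counterexample for (T3): {N, Q} ∩ {P, Q} = {Q} ∉ τ. Therefore τ is NOT a topology.


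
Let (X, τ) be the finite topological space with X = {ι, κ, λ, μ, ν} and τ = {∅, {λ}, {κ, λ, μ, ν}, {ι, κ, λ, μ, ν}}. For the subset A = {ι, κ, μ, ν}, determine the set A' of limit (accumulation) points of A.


A' = {ι, κ, μ, ν}

For each x ∈ X, list the open sets U ∈ τ with x ∈ U, then check whether U ∩ (A ∖ {x}) ≠ ∅ for every such U.
  x = ι: opens ∋ x are {ι, κ, λ, μ, ν}; each meets A ∖ {ι}, so x IS a limit point.
  x = κ: opens ∋ x are {κ, λ, μ, ν}, {ι, κ, λ, μ, ν}; each meets A ∖ {κ}, so x IS a limit point.
  x = λ: open {λ} ∋ x has {λ} ∩ (A ∖ {λ}) = ∅, so x is NOT a limit point.
  x = μ: opens ∋ x are {κ, λ, μ, ν}, {ι, κ, λ, μ, ν}; each meets A ∖ {μ}, so x IS a limit point.
  x = ν: opens ∋ x are {κ, λ, μ, ν}, {ι, κ, λ, μ, ν}; each meets A ∖ {ν}, so x IS a limit point.
Collecting: A' = {ι, κ, μ, ν}.


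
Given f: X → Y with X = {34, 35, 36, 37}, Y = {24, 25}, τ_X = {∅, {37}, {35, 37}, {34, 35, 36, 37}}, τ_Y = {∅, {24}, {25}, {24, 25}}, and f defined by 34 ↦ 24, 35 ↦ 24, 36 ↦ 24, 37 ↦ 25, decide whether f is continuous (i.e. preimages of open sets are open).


f is NOT continuous.

Compute f^{-1}(U) for each U ∈ τ_Y:
  U = ∅: f^{-1}(U) = ∅ ∈ τ_X ✓.
  U = {24}: f^{-1}(U) = {34, 35, 36} ∉ τ_X ✗.
  U = {25}: f^{-1}(U) = {37} ∈ τ_X ✓.
  U = {24, 25}: f^{-1}(U) = {34, 35, 36, 37} ∈ τ_X ✓.
Found U = {24} with f^{-1}(U) = {34, 35, 36} not in τ_X. Therefore f is NOT continuous.


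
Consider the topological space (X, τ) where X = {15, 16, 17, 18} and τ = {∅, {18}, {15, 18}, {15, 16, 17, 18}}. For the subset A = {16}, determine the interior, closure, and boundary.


int(A) = ∅, cl(A) = {16, 17}, ∂A = {16, 17}.

Closed sets in (X, τ) are complements of opens:
  closed(X, τ) = {∅, {16, 17}, {15, 16, 17}, {15, 16, 17, 18}}.
int(A) = ⋃ {U ∈ τ : U ⊆ A}. Opens contained in A: ∅.
Taking the union of these: int(A) = ∅.
cl(A) = ⋂ {C closed : A ⊆ C}. Closed sets containing A: {16, 17}, {15, 16, 17}, {15, 16, 17, 18}.
Intersecting these: cl(A) = {16, 17}.
∂A = cl(A) ∖ int(A) = {16, 17} ∖ ∅ = {16, 17}.


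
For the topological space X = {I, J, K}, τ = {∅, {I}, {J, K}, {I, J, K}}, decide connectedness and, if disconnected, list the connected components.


(X, τ) is disconnected; components = [{I}, {J, K}].

Find clopen sets (U ∈ τ with X ∖ U ∈ τ):
  U = ∅, X ∖ U = {I, J, K} — both open, so U is clopen.
  U = {I}, X ∖ U = {J, K} — both open, so U is clopen.
  U = {J, K}, X ∖ U = {I} — both open, so U is clopen.
  U = {I, J, K}, X ∖ U = ∅ — both open, so U is clopen.
Nontrivial clopen(s) exist: e.g. {I}. So (X, τ) is disconnected.
Compute connected components by grouping points that agree on all clopens:
  component: {I}
  component: {J, K}


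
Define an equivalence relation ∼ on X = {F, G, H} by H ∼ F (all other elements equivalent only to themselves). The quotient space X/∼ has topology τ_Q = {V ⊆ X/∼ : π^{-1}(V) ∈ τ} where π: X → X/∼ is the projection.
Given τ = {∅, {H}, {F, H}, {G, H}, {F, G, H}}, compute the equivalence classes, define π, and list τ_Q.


X/∼ = {[F=H], [G]}; |τ_Q| = 3.

Equivalence classes: [F=H], [G].
Quotient map π: X → X/∼ sends F ↦ [F=H], G ↦ [G], H ↦ [F=H].
For each subset V ⊆ X/∼, compute π^{-1}(V) ⊆ X and check whether π^{-1}(V) ∈ τ. V is open in τ_Q iff π^{-1}(V) ∈ τ.
  V = {}: π^{-1}(V) = ∅ ∈ τ ✓.
  V = {[F=H]}: π^{-1}(V) = {F, H} ∈ τ ✓.
  V = {[G]}: π^{-1}(V) = {G} ∉ τ ✗.
  V = {[F=H], [G]}: π^{-1}(V) = {F, G, H} ∈ τ ✓.
Open sets in the quotient: τ_Q = {{}, {[F=H]}, {[F=H], [G]}} (3 elements).


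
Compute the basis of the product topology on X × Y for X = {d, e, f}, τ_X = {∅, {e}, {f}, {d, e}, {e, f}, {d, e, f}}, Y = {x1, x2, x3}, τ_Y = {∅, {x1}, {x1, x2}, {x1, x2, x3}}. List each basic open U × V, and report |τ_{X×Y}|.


Basis B = {∅ × ∅, {e} × {x1}, {f} × {x1}, {d, e} × {x1}, {e} × {x1, x2}, {e, f} × {x1}, {f} × {x1, x2}, {d, e, f} × {x1}, {e} × {x1, x2, x3}, {f} × {x1, x2, x3}, {d, e} × {x1, x2}, {e, f} × {x1, x2}, {d, e} × {x1, x2, x3}, {d, e, f} × {x1, x2}, {e, f} × {x1, x2, x3}, {d, e, f} × {x1, x2, x3}}; |τ_{X×Y}| = 40.

Enumerate products U × V with U ∈ τ_X, V ∈ τ_Y (deduplicated):
  ∅ × ∅ = {} (∅)
  {e} × {x1} = {(e,x1)}
  {f} × {x1} = {(f,x1)}
  {d, e} × {x1} = {(d,x1), (e,x1)}
  {e} × {x1, x2} = {(e,x1), (e,x2)}
  {e, f} × {x1} = {(e,x1), (f,x1)}
  {f} × {x1, x2} = {(f,x1), (f,x2)}
  {d, e, f} × {x1} = {(d,x1), (e,x1), (f,x1)}
  {e} × {x1, x2, x3} = {(e,x1), (e,x2), (e,x3)}
  {f} × {x1, x2, x3} = {(f,x1), (f,x2), (f,x3)}
  {d, e} × {x1, x2} = {(d,x1), (d,x2), (e,x1), (e,x2)}
  {e, f} × {x1, x2} = {(e,x1), (e,x2), (f,x1), (f,x2)}
  {d, e} × {x1, x2, x3} = {(d,x1), (d,x2), (d,x3), (e,x1), (e,x2), (e,x3)}
  {d, e, f} × {x1, x2} = {(d,x1), (d,x2), (e,x1), (e,x2), (f,x1), (f,x2)}
  {e, f} × {x1, x2, x3} = {(e,x1), (e,x2), (e,x3), (f,x1), (f,x2), (f,x3)}
  {d, e, f} × {x1, x2, x3} = {(d,x1), (d,x2), (d,x3), (e,x1), (e,x2), (e,x3), (f,x1), (f,x2), (f,x3)}
These 16 distinct sets form the basis B.
Close under arbitrary unions to get τ_{X×Y}; counting gives |τ_{X×Y}| = 40.


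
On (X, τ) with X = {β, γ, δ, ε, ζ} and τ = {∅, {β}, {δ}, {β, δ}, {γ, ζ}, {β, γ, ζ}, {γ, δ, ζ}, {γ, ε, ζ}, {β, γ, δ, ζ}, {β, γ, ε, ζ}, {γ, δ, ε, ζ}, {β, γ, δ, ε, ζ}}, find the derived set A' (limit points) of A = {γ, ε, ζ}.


A' = {γ, ε, ζ}

For each x ∈ X, list the open sets U ∈ τ with x ∈ U, then check whether U ∩ (A ∖ {x}) ≠ ∅ for every such U.
  x = β: open {β} ∋ x has {β} ∩ (A ∖ {β}) = ∅, so x is NOT a limit point.
  x = γ: opens ∋ x are {γ, ζ}, {β, γ, ζ}, {γ, δ, ζ}, {γ, ε, ζ}, {β, γ, δ, ζ}, {β, γ, ε, ζ}, {γ, δ, ε, ζ}, {β, γ, δ, ε, ζ}; each meets A ∖ {γ}, so x IS a limit point.
  x = δ: open {δ} ∋ x has {δ} ∩ (A ∖ {δ}) = ∅, so x is NOT a limit point.
  x = ε: opens ∋ x are {γ, ε, ζ}, {β, γ, ε, ζ}, {γ, δ, ε, ζ}, {β, γ, δ, ε, ζ}; each meets A ∖ {ε}, so x IS a limit point.
  x = ζ: opens ∋ x are {γ, ζ}, {β, γ, ζ}, {γ, δ, ζ}, {γ, ε, ζ}, {β, γ, δ, ζ}, {β, γ, ε, ζ}, {γ, δ, ε, ζ}, {β, γ, δ, ε, ζ}; each meets A ∖ {ζ}, so x IS a limit point.
Collecting: A' = {γ, ε, ζ}.


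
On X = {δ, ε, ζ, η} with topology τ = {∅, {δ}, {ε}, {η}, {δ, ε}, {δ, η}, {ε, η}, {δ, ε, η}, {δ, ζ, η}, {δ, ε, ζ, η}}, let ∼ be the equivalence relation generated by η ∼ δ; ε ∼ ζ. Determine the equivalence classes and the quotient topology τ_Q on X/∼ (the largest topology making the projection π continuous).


X/∼ = {[δ=η], [ε=ζ]}; |τ_Q| = 3.

Equivalence classes: [δ=η], [ε=ζ].
Quotient map π: X → X/∼ sends δ ↦ [δ=η], ε ↦ [ε=ζ], ζ ↦ [ε=ζ], η ↦ [δ=η].
For each subset V ⊆ X/∼, compute π^{-1}(V) ⊆ X and check whether π^{-1}(V) ∈ τ. V is open in τ_Q iff π^{-1}(V) ∈ τ.
  V = {}: π^{-1}(V) = ∅ ∈ τ ✓.
  V = {[δ=η]}: π^{-1}(V) = {δ, η} ∈ τ ✓.
  V = {[ε=ζ]}: π^{-1}(V) = {ε, ζ} ∉ τ ✗.
  V = {[δ=η], [ε=ζ]}: π^{-1}(V) = {δ, ε, ζ, η} ∈ τ ✓.
Open sets in the quotient: τ_Q = {{}, {[δ=η]}, {[δ=η], [ε=ζ]}} (3 elements).


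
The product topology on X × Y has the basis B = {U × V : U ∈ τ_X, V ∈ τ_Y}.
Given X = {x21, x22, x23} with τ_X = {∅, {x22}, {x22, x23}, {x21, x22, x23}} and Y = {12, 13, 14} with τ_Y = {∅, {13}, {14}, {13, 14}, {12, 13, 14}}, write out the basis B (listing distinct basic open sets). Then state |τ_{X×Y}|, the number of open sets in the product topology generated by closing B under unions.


Basis B = {∅ × ∅, {x22} × {13}, {x22} × {14}, {x22} × {13, 14}, {x22, x23} × {13}, {x22, x23} × {14}, {x21, x22, x23} × {13}, {x21, x22, x23} × {14}, {x22} × {12, 13, 14}, {x22, x23} × {13, 14}, {x21, x22, x23} × {13, 14}, {x22, x23} × {12, 13, 14}, {x21, x22, x23} × {12, 13, 14}}; |τ_{X×Y}| = 30.

Enumerate products U × V with U ∈ τ_X, V ∈ τ_Y (deduplicated):
  ∅ × ∅ = {} (∅)
  {x22} × {13} = {(x22,13)}
  {x22} × {14} = {(x22,14)}
  {x22} × {13, 14} = {(x22,13), (x22,14)}
  {x22, x23} × {13} = {(x22,13), (x23,13)}
  {x22, x23} × {14} = {(x22,14), (x23,14)}
  {x21, x22, x23} × {13} = {(x21,13), (x22,13), (x23,13)}
  {x21, x22, x23} × {14} = {(x21,14), (x22,14), (x23,14)}
  {x22} × {12, 13, 14} = {(x22,12), (x22,13), (x22,14)}
  {x22, x23} × {13, 14} = {(x22,13), (x22,14), (x23,13), (x23,14)}
  {x21, x22, x23} × {13, 14} = {(x21,13), (x21,14), (x22,13), (x22,14), (x23,13), (x23,14)}
  {x22, x23} × {12, 13, 14} = {(x22,12), (x22,13), (x22,14), (x23,12), (x23,13), (x23,14)}
  {x21, x22, x23} × {12, 13, 14} = {(x21,12), (x21,13), (x21,14), (x22,12), (x22,13), (x22,14), (x23,12), (x23,13), (x23,14)}
These 13 distinct sets form the basis B.
Close under arbitrary unions to get τ_{X×Y}; counting gives |τ_{X×Y}| = 30.


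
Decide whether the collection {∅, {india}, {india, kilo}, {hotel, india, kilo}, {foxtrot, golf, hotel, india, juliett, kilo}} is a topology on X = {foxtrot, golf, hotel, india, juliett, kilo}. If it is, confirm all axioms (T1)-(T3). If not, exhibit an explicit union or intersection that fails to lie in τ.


τ IS a topology on X.

Axiom (T1): ∅ ∈ τ? Yes; X ∈ τ? Yes.
Axiom (T2/T3): check pairwise unions and intersections of members of τ.
All pairwise intersections and unions checked — each lies in τ. Therefore τ satisfies (T1), (T2), (T3): it IS a topology on X.


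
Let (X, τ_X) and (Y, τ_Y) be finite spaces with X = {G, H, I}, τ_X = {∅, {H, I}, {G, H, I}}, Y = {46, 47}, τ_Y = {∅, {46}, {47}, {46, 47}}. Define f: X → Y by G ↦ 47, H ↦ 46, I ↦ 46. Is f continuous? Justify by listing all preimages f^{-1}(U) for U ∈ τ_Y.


f is NOT continuous.

Compute f^{-1}(U) for each U ∈ τ_Y:
  U = ∅: f^{-1}(U) = ∅ ∈ τ_X ✓.
  U = {46}: f^{-1}(U) = {H, I} ∈ τ_X ✓.
  U = {47}: f^{-1}(U) = {G} ∉ τ_X ✗.
  U = {46, 47}: f^{-1}(U) = {G, H, I} ∈ τ_X ✓.
Found U = {47} with f^{-1}(U) = {G} not in τ_X. Therefore f is NOT continuous.


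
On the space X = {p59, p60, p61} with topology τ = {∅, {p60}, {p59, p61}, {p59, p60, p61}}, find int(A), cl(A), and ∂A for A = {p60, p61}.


int(A) = {p60}, cl(A) = {p59, p60, p61}, ∂A = {p59, p61}.

Closed sets in (X, τ) are complements of opens:
  closed(X, τ) = {∅, {p60}, {p59, p61}, {p59, p60, p61}}.
int(A) = ⋃ {U ∈ τ : U ⊆ A}. Opens contained in A: ∅, {p60}.
Taking the union of these: int(A) = {p60}.
cl(A) = ⋂ {C closed : A ⊆ C}. Closed sets containing A: {p59, p60, p61}.
Intersecting these: cl(A) = {p59, p60, p61}.
∂A = cl(A) ∖ int(A) = {p59, p60, p61} ∖ {p60} = {p59, p61}.


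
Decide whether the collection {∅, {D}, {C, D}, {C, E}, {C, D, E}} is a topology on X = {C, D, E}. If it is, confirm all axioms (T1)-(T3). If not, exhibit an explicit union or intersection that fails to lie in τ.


τ is NOT a topology on X.

Axiom (T1): ∅ ∈ τ? Yes; X ∈ τ? Yes.
Axiom (T2/T3): check pairwise unions and intersections of members of τ.
Counterexample for (T3): {C, D} ∩ {C, E} = {C} ∉ τ. Therefore τ is NOT a topology.


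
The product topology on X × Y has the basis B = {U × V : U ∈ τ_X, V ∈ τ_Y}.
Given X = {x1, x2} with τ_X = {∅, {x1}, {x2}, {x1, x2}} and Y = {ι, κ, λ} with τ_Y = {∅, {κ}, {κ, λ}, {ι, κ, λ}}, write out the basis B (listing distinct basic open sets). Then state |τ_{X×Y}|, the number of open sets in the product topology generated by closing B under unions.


Basis B = {∅ × ∅, {x1} × {κ}, {x2} × {κ}, {x1} × {κ, λ}, {x1, x2} × {κ}, {x2} × {κ, λ}, {x1} × {ι, κ, λ}, {x2} × {ι, κ, λ}, {x1, x2} × {κ, λ}, {x1, x2} × {ι, κ, λ}}; |τ_{X×Y}| = 16.

Enumerate products U × V with U ∈ τ_X, V ∈ τ_Y (deduplicated):
  ∅ × ∅ = {} (∅)
  {x1} × {κ} = {(x1,κ)}
  {x2} × {κ} = {(x2,κ)}
  {x1} × {κ, λ} = {(x1,κ), (x1,λ)}
  {x1, x2} × {κ} = {(x1,κ), (x2,κ)}
  {x2} × {κ, λ} = {(x2,κ), (x2,λ)}
  {x1} × {ι, κ, λ} = {(x1,ι), (x1,κ), (x1,λ)}
  {x2} × {ι, κ, λ} = {(x2,ι), (x2,κ), (x2,λ)}
  {x1, x2} × {κ, λ} = {(x1,κ), (x1,λ), (x2,κ), (x2,λ)}
  {x1, x2} × {ι, κ, λ} = {(x1,ι), (x1,κ), (x1,λ), (x2,ι), (x2,κ), (x2,λ)}
These 10 distinct sets form the basis B.
Close under arbitrary unions to get τ_{X×Y}; counting gives |τ_{X×Y}| = 16.


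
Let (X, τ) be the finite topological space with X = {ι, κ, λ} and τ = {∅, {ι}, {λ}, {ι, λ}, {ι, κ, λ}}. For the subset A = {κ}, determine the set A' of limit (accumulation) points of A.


A' = ∅

For each x ∈ X, list the open sets U ∈ τ with x ∈ U, then check whether U ∩ (A ∖ {x}) ≠ ∅ for every such U.
  x = ι: open {ι} ∋ x has {ι} ∩ (A ∖ {ι}) = ∅, so x is NOT a limit point.
  x = κ: open {ι, κ, λ} ∋ x has {ι, κ, λ} ∩ (A ∖ {κ}) = ∅, so x is NOT a limit point.
  x = λ: open {λ} ∋ x has {λ} ∩ (A ∖ {λ}) = ∅, so x is NOT a limit point.
Collecting: A' = ∅.


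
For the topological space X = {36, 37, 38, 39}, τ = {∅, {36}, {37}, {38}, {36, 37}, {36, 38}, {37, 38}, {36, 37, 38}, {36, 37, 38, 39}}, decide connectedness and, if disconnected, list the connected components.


(X, τ) is connected.

Find clopen sets (U ∈ τ with X ∖ U ∈ τ):
  U = ∅, X ∖ U = {36, 37, 38, 39} — both open, so U is clopen.
  U = {36, 37, 38, 39}, X ∖ U = ∅ — both open, so U is clopen.
Only trivial clopens (∅ and X) exist, so (X, τ) is connected.
Compute connected components by grouping points that agree on all clopens:
  component: {36, 37, 38, 39}


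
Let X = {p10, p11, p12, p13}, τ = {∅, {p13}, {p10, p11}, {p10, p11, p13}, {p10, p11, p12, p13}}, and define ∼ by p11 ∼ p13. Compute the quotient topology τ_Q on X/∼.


X/∼ = {[p10], [p11=p13], [p12]}; |τ_Q| = 3.

Equivalence classes: [p10], [p11=p13], [p12].
Quotient map π: X → X/∼ sends p10 ↦ [p10], p11 ↦ [p11=p13], p12 ↦ [p12], p13 ↦ [p11=p13].
For each subset V ⊆ X/∼, compute π^{-1}(V) ⊆ X and check whether π^{-1}(V) ∈ τ. V is open in τ_Q iff π^{-1}(V) ∈ τ.
  V = {}: π^{-1}(V) = ∅ ∈ τ ✓.
  V = {[p10]}: π^{-1}(V) = {p10} ∉ τ ✗.
  V = {[p11=p13]}: π^{-1}(V) = {p11, p13} ∉ τ ✗.
  V = {[p10], [p11=p13]}: π^{-1}(V) = {p10, p11, p13} ∈ τ ✓.
  V = {[p12]}: π^{-1}(V) = {p12} ∉ τ ✗.
  V = {[p10], [p12]}: π^{-1}(V) = {p10, p12} ∉ τ ✗.
  V = {[p11=p13], [p12]}: π^{-1}(V) = {p11, p12, p13} ∉ τ ✗.
  V = {[p10], [p11=p13], [p12]}: π^{-1}(V) = {p10, p11, p12, p13} ∈ τ ✓.
Open sets in the quotient: τ_Q = {{}, {[p10], [p11=p13]}, {[p10], [p11=p13], [p12]}} (3 elements).


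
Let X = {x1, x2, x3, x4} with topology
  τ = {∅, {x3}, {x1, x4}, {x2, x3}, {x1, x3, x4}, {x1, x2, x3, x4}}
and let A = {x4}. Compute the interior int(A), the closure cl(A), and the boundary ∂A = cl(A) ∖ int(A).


int(A) = ∅, cl(A) = {x1, x4}, ∂A = {x1, x4}.

Closed sets in (X, τ) are complements of opens:
  closed(X, τ) = {∅, {x2}, {x1, x4}, {x2, x3}, {x1, x2, x4}, {x1, x2, x3, x4}}.
int(A) = ⋃ {U ∈ τ : U ⊆ A}. Opens contained in A: ∅.
Taking the union of these: int(A) = ∅.
cl(A) = ⋂ {C closed : A ⊆ C}. Closed sets containing A: {x1, x4}, {x1, x2, x4}, {x1, x2, x3, x4}.
Intersecting these: cl(A) = {x1, x4}.
∂A = cl(A) ∖ int(A) = {x1, x4} ∖ ∅ = {x1, x4}.


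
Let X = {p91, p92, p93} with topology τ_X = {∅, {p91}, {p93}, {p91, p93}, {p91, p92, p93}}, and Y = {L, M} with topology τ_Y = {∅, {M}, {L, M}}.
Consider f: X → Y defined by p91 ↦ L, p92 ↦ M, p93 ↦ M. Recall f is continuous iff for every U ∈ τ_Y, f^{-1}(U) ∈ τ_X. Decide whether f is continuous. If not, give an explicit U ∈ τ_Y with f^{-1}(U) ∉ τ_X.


f is NOT continuous.

Compute f^{-1}(U) for each U ∈ τ_Y:
  U = ∅: f^{-1}(U) = ∅ ∈ τ_X ✓.
  U = {M}: f^{-1}(U) = {p92, p93} ∉ τ_X ✗.
  U = {L, M}: f^{-1}(U) = {p91, p92, p93} ∈ τ_X ✓.
Found U = {M} with f^{-1}(U) = {p92, p93} not in τ_X. Therefore f is NOT continuous.


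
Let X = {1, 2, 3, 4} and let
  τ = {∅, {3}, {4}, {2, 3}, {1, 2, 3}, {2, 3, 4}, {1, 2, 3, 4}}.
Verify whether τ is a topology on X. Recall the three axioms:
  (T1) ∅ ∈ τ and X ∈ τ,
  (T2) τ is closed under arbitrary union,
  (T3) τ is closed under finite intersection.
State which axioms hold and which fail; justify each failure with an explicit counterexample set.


τ is NOT a topology on X.

Axiom (T1): ∅ ∈ τ? Yes; X ∈ τ? Yes.
Axiom (T2/T3): check pairwise unions and intersections of members of τ.
Counterexample for (T2): {3} ∪ {4} = {3, 4} ∉ τ. Therefore τ is NOT a topology.


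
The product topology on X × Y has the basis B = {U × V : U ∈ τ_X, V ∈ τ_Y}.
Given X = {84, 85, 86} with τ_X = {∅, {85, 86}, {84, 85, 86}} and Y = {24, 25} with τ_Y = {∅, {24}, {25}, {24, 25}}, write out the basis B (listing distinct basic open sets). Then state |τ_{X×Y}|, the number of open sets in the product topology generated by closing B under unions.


Basis B = {∅ × ∅, {85, 86} × {24}, {85, 86} × {25}, {84, 85, 86} × {24}, {84, 85, 86} × {25}, {85, 86} × {24, 25}, {84, 85, 86} × {24, 25}}; |τ_{X×Y}| = 9.

Enumerate products U × V with U ∈ τ_X, V ∈ τ_Y (deduplicated):
  ∅ × ∅ = {} (∅)
  {85, 86} × {24} = {(85,24), (86,24)}
  {85, 86} × {25} = {(85,25), (86,25)}
  {84, 85, 86} × {24} = {(84,24), (85,24), (86,24)}
  {84, 85, 86} × {25} = {(84,25), (85,25), (86,25)}
  {85, 86} × {24, 25} = {(85,24), (85,25), (86,24), (86,25)}
  {84, 85, 86} × {24, 25} = {(84,24), (84,25), (85,24), (85,25), (86,24), (86,25)}
These 7 distinct sets form the basis B.
Close under arbitrary unions to get τ_{X×Y}; counting gives |τ_{X×Y}| = 9.


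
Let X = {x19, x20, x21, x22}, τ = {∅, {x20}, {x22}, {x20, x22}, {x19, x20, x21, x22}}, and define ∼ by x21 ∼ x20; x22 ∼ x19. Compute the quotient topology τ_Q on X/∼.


X/∼ = {[x19=x22], [x20=x21]}; |τ_Q| = 2.

Equivalence classes: [x19=x22], [x20=x21].
Quotient map π: X → X/∼ sends x19 ↦ [x19=x22], x20 ↦ [x20=x21], x21 ↦ [x20=x21], x22 ↦ [x19=x22].
For each subset V ⊆ X/∼, compute π^{-1}(V) ⊆ X and check whether π^{-1}(V) ∈ τ. V is open in τ_Q iff π^{-1}(V) ∈ τ.
  V = {}: π^{-1}(V) = ∅ ∈ τ ✓.
  V = {[x19=x22]}: π^{-1}(V) = {x19, x22} ∉ τ ✗.
  V = {[x20=x21]}: π^{-1}(V) = {x20, x21} ∉ τ ✗.
  V = {[x19=x22], [x20=x21]}: π^{-1}(V) = {x19, x20, x21, x22} ∈ τ ✓.
Open sets in the quotient: τ_Q = {{}, {[x19=x22], [x20=x21]}} (2 elements).


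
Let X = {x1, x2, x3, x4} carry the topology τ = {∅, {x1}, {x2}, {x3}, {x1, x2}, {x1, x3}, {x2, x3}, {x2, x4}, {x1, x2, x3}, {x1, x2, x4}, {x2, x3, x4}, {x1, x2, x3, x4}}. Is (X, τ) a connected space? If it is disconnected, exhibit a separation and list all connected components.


(X, τ) is disconnected; components = [{x1}, {x3}, {x2, x4}].

Find clopen sets (U ∈ τ with X ∖ U ∈ τ):
  U = ∅, X ∖ U = {x1, x2, x3, x4} — both open, so U is clopen.
  U = {x1}, X ∖ U = {x2, x3, x4} — both open, so U is clopen.
  U = {x3}, X ∖ U = {x1, x2, x4} — both open, so U is clopen.
  U = {x1, x3}, X ∖ U = {x2, x4} — both open, so U is clopen.
  U = {x2, x4}, X ∖ U = {x1, x3} — both open, so U is clopen.
  U = {x1, x2, x4}, X ∖ U = {x3} — both open, so U is clopen.
  U = {x2, x3, x4}, X ∖ U = {x1} — both open, so U is clopen.
  U = {x1, x2, x3, x4}, X ∖ U = ∅ — both open, so U is clopen.
Nontrivial clopen(s) exist: e.g. {x1, x3}. So (X, τ) is disconnected.
Compute connected components by grouping points that agree on all clopens:
  component: {x1}
  component: {x3}
  component: {x2, x4}


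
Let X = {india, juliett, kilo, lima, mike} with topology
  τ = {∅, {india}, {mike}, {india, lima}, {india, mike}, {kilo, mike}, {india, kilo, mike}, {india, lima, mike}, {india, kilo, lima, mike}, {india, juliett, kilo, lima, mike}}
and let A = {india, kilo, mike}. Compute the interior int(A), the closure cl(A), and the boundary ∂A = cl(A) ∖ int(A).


int(A) = {india, kilo, mike}, cl(A) = {india, juliett, kilo, lima, mike}, ∂A = {juliett, lima}.

Closed sets in (X, τ) are complements of opens:
  closed(X, τ) = {∅, {juliett}, {juliett, kilo}, {juliett, lima}, {india, juliett, lima}, {juliett, kilo, lima}, {juliett, kilo, mike}, {india, juliett, kilo, lima}, {juliett, kilo, lima, mike}, {india, juliett, kilo, lima, mike}}.
int(A) = ⋃ {U ∈ τ : U ⊆ A}. Opens contained in A: ∅, {india}, {mike}, {india, mike}, {kilo, mike}, {india, kilo, mike}.
Taking the union of these: int(A) = {india, kilo, mike}.
cl(A) = ⋂ {C closed : A ⊆ C}. Closed sets containing A: {india, juliett, kilo, lima, mike}.
Intersecting these: cl(A) = {india, juliett, kilo, lima, mike}.
∂A = cl(A) ∖ int(A) = {india, juliett, kilo, lima, mike} ∖ {india, kilo, mike} = {juliett, lima}.


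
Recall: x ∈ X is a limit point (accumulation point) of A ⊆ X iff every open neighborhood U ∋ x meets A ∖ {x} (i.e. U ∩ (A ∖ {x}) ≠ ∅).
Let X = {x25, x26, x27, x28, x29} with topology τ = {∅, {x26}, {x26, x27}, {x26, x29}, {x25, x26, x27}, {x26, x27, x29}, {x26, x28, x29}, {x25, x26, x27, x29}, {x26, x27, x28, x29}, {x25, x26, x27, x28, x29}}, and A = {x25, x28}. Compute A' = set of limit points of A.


A' = ∅

For each x ∈ X, list the open sets U ∈ τ with x ∈ U, then check whether U ∩ (A ∖ {x}) ≠ ∅ for every such U.
  x = x25: open {x25, x26, x27} ∋ x has {x25, x26, x27} ∩ (A ∖ {x25}) = ∅, so x is NOT a limit point.
  x = x26: open {x26} ∋ x has {x26} ∩ (A ∖ {x26}) = ∅, so x is NOT a limit point.
  x = x27: open {x26, x27} ∋ x has {x26, x27} ∩ (A ∖ {x27}) = ∅, so x is NOT a limit point.
  x = x28: open {x26, x28, x29} ∋ x has {x26, x28, x29} ∩ (A ∖ {x28}) = ∅, so x is NOT a limit point.
  x = x29: open {x26, x29} ∋ x has {x26, x29} ∩ (A ∖ {x29}) = ∅, so x is NOT a limit point.
Collecting: A' = ∅.


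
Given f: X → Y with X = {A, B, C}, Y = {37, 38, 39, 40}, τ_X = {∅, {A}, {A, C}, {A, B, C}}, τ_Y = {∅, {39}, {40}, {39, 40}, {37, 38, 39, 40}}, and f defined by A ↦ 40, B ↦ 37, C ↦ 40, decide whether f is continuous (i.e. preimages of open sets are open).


f IS continuous.

Compute f^{-1}(U) for each U ∈ τ_Y:
  U = ∅: f^{-1}(U) = ∅ ∈ τ_X ✓.
  U = {39}: f^{-1}(U) = ∅ ∈ τ_X ✓.
  U = {40}: f^{-1}(U) = {A, C} ∈ τ_X ✓.
  U = {39, 40}: f^{-1}(U) = {A, C} ∈ τ_X ✓.
  U = {37, 38, 39, 40}: f^{-1}(U) = {A, B, C} ∈ τ_X ✓.
Every preimage lies in τ_X, so f IS continuous.


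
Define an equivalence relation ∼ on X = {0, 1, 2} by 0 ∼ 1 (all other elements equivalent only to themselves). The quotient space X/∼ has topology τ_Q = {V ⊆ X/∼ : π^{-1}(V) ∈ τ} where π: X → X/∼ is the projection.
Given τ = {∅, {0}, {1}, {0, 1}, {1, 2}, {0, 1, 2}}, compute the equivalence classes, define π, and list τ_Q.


X/∼ = {[0=1], [2]}; |τ_Q| = 3.

Equivalence classes: [0=1], [2].
Quotient map π: X → X/∼ sends 0 ↦ [0=1], 1 ↦ [0=1], 2 ↦ [2].
For each subset V ⊆ X/∼, compute π^{-1}(V) ⊆ X and check whether π^{-1}(V) ∈ τ. V is open in τ_Q iff π^{-1}(V) ∈ τ.
  V = {}: π^{-1}(V) = ∅ ∈ τ ✓.
  V = {[0=1]}: π^{-1}(V) = {0, 1} ∈ τ ✓.
  V = {[2]}: π^{-1}(V) = {2} ∉ τ ✗.
  V = {[0=1], [2]}: π^{-1}(V) = {0, 1, 2} ∈ τ ✓.
Open sets in the quotient: τ_Q = {{}, {[0=1]}, {[0=1], [2]}} (3 elements).


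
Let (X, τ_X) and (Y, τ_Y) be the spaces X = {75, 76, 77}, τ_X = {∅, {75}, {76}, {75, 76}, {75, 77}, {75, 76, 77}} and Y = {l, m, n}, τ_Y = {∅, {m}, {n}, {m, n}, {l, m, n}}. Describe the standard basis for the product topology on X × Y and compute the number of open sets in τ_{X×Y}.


Basis B = {∅ × ∅, {75} × {m}, {75} × {n}, {76} × {m}, {76} × {n}, {75} × {m, n}, {75, 76} × {m}, {75, 77} × {m}, {75, 76} × {n}, {75, 77} × {n}, {76} × {m, n}, {75} × {l, m, n}, {75, 76, 77} × {m}, {75, 76, 77} × {n}, {76} × {l, m, n}, {75, 76} × {m, n}, {75, 77} × {m, n}, {75, 76} × {l, m, n}, {75, 77} × {l, m, n}, {75, 76, 77} × {m, n}, {75, 76, 77} × {l, m, n}}; |τ_{X×Y}| = 70.

Enumerate products U × V with U ∈ τ_X, V ∈ τ_Y (deduplicated):
  ∅ × ∅ = {} (∅)
  {75} × {m} = {(75,m)}
  {75} × {n} = {(75,n)}
  {76} × {m} = {(76,m)}
  {76} × {n} = {(76,n)}
  {75} × {m, n} = {(75,m), (75,n)}
  {75, 76} × {m} = {(75,m), (76,m)}
  {75, 77} × {m} = {(75,m), (77,m)}
  {75, 76} × {n} = {(75,n), (76,n)}
  {75, 77} × {n} = {(75,n), (77,n)}
  {76} × {m, n} = {(76,m), (76,n)}
  {75} × {l, m, n} = {(75,l), (75,m), (75,n)}
  {75, 76, 77} × {m} = {(75,m), (76,m), (77,m)}
  {75, 76, 77} × {n} = {(75,n), (76,n), (77,n)}
  {76} × {l, m, n} = {(76,l), (76,m), (76,n)}
  {75, 76} × {m, n} = {(75,m), (75,n), (76,m), (76,n)}
  {75, 77} × {m, n} = {(75,m), (75,n), (77,m), (77,n)}
  {75, 76} × {l, m, n} = {(75,l), (75,m), (75,n), (76,l), (76,m), (76,n)}
  {75, 77} × {l, m, n} = {(75,l), (75,m), (75,n), (77,l), (77,m), (77,n)}
  {75, 76, 77} × {m, n} = {(75,m), (75,n), (76,m), (76,n), (77,m), (77,n)}
  {75, 76, 77} × {l, m, n} = {(75,l), (75,m), (75,n), (76,l), (76,m), (76,n), (77,l), (77,m), (77,n)}
These 21 distinct sets form the basis B.
Close under arbitrary unions to get τ_{X×Y}; counting gives |τ_{X×Y}| = 70.


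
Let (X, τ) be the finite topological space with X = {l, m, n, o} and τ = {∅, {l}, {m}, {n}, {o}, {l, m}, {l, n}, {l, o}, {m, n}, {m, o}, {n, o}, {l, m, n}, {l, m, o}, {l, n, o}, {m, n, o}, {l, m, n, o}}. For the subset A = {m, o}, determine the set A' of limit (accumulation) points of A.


A' = ∅

For each x ∈ X, list the open sets U ∈ τ with x ∈ U, then check whether U ∩ (A ∖ {x}) ≠ ∅ for every such U.
  x = l: open {l} ∋ x has {l} ∩ (A ∖ {l}) = ∅, so x is NOT a limit point.
  x = m: open {m} ∋ x has {m} ∩ (A ∖ {m}) = ∅, so x is NOT a limit point.
  x = n: open {n} ∋ x has {n} ∩ (A ∖ {n}) = ∅, so x is NOT a limit point.
  x = o: open {o} ∋ x has {o} ∩ (A ∖ {o}) = ∅, so x is NOT a limit point.
Collecting: A' = ∅.


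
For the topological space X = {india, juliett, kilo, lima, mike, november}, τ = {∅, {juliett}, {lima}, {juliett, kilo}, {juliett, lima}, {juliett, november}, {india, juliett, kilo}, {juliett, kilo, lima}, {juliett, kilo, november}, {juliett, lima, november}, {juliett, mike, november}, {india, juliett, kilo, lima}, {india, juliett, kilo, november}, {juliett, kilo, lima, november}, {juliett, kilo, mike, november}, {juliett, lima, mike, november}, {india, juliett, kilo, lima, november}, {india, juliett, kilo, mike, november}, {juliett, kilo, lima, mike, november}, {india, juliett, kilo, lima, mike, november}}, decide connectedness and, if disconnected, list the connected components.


(X, τ) is disconnected; components = [{lima}, {india, juliett, kilo, mike, november}].

Find clopen sets (U ∈ τ with X ∖ U ∈ τ):
  U = ∅, X ∖ U = {india, juliett, kilo, lima, mike, november} — both open, so U is clopen.
  U = {lima}, X ∖ U = {india, juliett, kilo, mike, november} — both open, so U is clopen.
  U = {india, juliett, kilo, mike, november}, X ∖ U = {lima} — both open, so U is clopen.
  U = {india, juliett, kilo, lima, mike, november}, X ∖ U = ∅ — both open, so U is clopen.
Nontrivial clopen(s) exist: e.g. {lima}. So (X, τ) is disconnected.
Compute connected components by grouping points that agree on all clopens:
  component: {lima}
  component: {india, juliett, kilo, mike, november}


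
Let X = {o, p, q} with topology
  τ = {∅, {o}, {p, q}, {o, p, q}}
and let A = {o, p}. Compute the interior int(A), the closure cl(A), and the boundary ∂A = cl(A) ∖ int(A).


int(A) = {o}, cl(A) = {o, p, q}, ∂A = {p, q}.

Closed sets in (X, τ) are complements of opens:
  closed(X, τ) = {∅, {o}, {p, q}, {o, p, q}}.
int(A) = ⋃ {U ∈ τ : U ⊆ A}. Opens contained in A: ∅, {o}.
Taking the union of these: int(A) = {o}.
cl(A) = ⋂ {C closed : A ⊆ C}. Closed sets containing A: {o, p, q}.
Intersecting these: cl(A) = {o, p, q}.
∂A = cl(A) ∖ int(A) = {o, p, q} ∖ {o} = {p, q}.


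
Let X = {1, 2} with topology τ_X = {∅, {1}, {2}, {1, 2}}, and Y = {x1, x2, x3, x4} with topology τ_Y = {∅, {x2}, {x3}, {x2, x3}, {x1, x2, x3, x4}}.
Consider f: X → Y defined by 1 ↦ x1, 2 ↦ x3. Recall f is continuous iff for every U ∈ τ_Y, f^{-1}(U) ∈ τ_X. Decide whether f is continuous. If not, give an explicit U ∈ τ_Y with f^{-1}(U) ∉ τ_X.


f IS continuous.

Compute f^{-1}(U) for each U ∈ τ_Y:
  U = ∅: f^{-1}(U) = ∅ ∈ τ_X ✓.
  U = {x2}: f^{-1}(U) = ∅ ∈ τ_X ✓.
  U = {x3}: f^{-1}(U) = {2} ∈ τ_X ✓.
  U = {x2, x3}: f^{-1}(U) = {2} ∈ τ_X ✓.
  U = {x1, x2, x3, x4}: f^{-1}(U) = {1, 2} ∈ τ_X ✓.
Every preimage lies in τ_X, so f IS continuous.


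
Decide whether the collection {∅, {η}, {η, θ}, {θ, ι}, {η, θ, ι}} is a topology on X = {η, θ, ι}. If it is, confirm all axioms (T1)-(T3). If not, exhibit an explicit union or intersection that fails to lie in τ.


τ is NOT a topology on X.

Axiom (T1): ∅ ∈ τ? Yes; X ∈ τ? Yes.
Axiom (T2/T3): check pairwise unions and intersections of members of τ.
Counterexample for (T3): {η, θ} ∩ {θ, ι} = {θ} ∉ τ. Therefore τ is NOT a topology.


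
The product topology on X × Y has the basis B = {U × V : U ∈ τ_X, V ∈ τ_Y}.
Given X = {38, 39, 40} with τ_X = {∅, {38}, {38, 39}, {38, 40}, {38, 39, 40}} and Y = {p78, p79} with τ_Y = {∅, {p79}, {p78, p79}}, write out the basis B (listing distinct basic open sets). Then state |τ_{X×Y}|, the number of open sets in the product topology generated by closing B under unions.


Basis B = {∅ × ∅, {38} × {p79}, {38} × {p78, p79}, {38, 39} × {p79}, {38, 40} × {p79}, {38, 39, 40} × {p79}, {38, 39} × {p78, p79}, {38, 40} × {p78, p79}, {38, 39, 40} × {p78, p79}}; |τ_{X×Y}| = 14.

Enumerate products U × V with U ∈ τ_X, V ∈ τ_Y (deduplicated):
  ∅ × ∅ = {} (∅)
  {38} × {p79} = {(38,p79)}
  {38} × {p78, p79} = {(38,p78), (38,p79)}
  {38, 39} × {p79} = {(38,p79), (39,p79)}
  {38, 40} × {p79} = {(38,p79), (40,p79)}
  {38, 39, 40} × {p79} = {(38,p79), (39,p79), (40,p79)}
  {38, 39} × {p78, p79} = {(38,p78), (38,p79), (39,p78), (39,p79)}
  {38, 40} × {p78, p79} = {(38,p78), (38,p79), (40,p78), (40,p79)}
  {38, 39, 40} × {p78, p79} = {(38,p78), (38,p79), (39,p78), (39,p79), (40,p78), (40,p79)}
These 9 distinct sets form the basis B.
Close under arbitrary unions to get τ_{X×Y}; counting gives |τ_{X×Y}| = 14.
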